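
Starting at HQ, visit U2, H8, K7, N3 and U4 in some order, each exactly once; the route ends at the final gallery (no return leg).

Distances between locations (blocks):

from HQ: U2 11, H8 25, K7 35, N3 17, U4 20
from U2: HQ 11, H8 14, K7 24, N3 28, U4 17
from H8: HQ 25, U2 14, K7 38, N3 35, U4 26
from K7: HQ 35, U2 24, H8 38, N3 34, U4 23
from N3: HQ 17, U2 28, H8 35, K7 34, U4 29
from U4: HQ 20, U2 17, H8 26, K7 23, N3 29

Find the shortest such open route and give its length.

105 blocks — the minimum one-way total.

There are 5! = 120 possible orderings.
HQ - U2 - H8 - K7 - N3 - U4: 11+14+38+34+29 = 126
HQ - U2 - H8 - K7 - U4 - N3: 11+14+38+23+29 = 115
HQ - U2 - H8 - N3 - K7 - U4: 11+14+35+34+23 = 117
HQ - U2 - H8 - N3 - U4 - K7: 11+14+35+29+23 = 112
HQ - U2 - H8 - U4 - K7 - N3: 11+14+26+23+34 = 108
HQ - U2 - H8 - U4 - N3 - K7: 11+14+26+29+34 = 114
HQ - U2 - K7 - H8 - N3 - U4: 11+24+38+35+29 = 137
HQ - U2 - K7 - H8 - U4 - N3: 11+24+38+26+29 = 128
HQ - U2 - K7 - N3 - H8 - U4: 11+24+34+35+26 = 130
HQ - U2 - K7 - N3 - U4 - H8: 11+24+34+29+26 = 124
HQ - U2 - K7 - U4 - H8 - N3: 11+24+23+26+35 = 119
HQ - U2 - K7 - U4 - N3 - H8: 11+24+23+29+35 = 122
HQ - U2 - N3 - H8 - K7 - U4: 11+28+35+38+23 = 135
HQ - U2 - N3 - H8 - U4 - K7: 11+28+35+26+23 = 123
… (106 more)
HQ - N3 - K7 - U4 - U2 - H8: 17+34+23+17+14 = 105  ← best
The minimum is 105.
One shortest path: HQ → N3 → K7 → U4 → U2 → H8.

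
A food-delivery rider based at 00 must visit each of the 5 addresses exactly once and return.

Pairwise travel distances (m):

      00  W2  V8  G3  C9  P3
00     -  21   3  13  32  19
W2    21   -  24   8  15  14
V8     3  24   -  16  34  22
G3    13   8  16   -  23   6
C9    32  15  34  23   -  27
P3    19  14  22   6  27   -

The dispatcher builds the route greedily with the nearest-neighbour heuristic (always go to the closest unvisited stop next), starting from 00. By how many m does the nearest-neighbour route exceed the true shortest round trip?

Excess over optimum: 1 m.

From 00: V8=3, G3=13, P3=19, W2=21, C9=32 → choose V8 (3).
From V8: G3=16, P3=22, W2=24, C9=34 → choose G3 (16).
From G3: P3=6, W2=8, C9=23 → choose P3 (6).
From P3: W2=14, C9=27 → choose W2 (14).
From W2: C9=15 → choose C9 (15).
NN route 00 → V8 → G3 → P3 → W2 → C9 → 00 costs 86.
Optimal: 00 → V8 → C9 → W2 → G3 → P3 → 00 costs 85 (by enumerating all 60 distinct tours).
Excess = 86 − 85 = 1.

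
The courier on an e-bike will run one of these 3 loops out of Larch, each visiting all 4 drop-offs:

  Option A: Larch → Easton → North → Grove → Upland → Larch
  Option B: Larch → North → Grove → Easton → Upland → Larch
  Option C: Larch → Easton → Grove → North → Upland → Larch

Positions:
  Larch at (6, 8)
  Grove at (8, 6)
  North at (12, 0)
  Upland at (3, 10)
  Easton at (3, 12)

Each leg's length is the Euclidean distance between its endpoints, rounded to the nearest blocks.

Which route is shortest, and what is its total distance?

Option A: 5 + 15 + 7 + 6 + 4 = 37
Option B: 10 + 7 + 8 + 2 + 4 = 31
Option C: 5 + 8 + 7 + 13 + 4 = 37

Shortest is Option B, total 31 blocks.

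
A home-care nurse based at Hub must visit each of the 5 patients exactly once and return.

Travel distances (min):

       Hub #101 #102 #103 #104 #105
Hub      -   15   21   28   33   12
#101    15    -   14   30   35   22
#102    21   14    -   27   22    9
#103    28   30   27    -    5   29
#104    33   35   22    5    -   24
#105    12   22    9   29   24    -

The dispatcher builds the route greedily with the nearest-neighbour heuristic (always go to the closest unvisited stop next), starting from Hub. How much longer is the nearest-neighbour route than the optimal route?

10 min longer than the optimal tour.

Hub: #105=12, #101=15, #102=21, #103=28, #104=33 ⇒ #105
#105: #102=9, #101=22, #104=24, #103=29 ⇒ #102
#102: #101=14, #104=22, #103=27 ⇒ #101
#101: #103=30, #104=35 ⇒ #103
#103: #104=5 ⇒ #104
NN route Hub → #105 → #102 → #101 → #103 → #104 → Hub costs 103.
Optimal: Hub → #101 → #103 → #104 → #102 → #105 → Hub costs 93 (by enumerating all 60 distinct tours).
Excess = 103 − 93 = 10.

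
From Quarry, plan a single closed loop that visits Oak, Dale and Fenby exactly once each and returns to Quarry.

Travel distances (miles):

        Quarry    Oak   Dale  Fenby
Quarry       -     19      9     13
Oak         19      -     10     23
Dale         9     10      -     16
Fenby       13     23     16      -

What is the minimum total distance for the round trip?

There are 3 distinct closed tours to check (reversals are equivalent).
Quarry-Oak-Dale-Fenby-Quarry: 19+10+16+13 = 58
Quarry-Oak-Fenby-Dale-Quarry: 19+23+16+9 = 67
Quarry-Dale-Oak-Fenby-Quarry: 9+10+23+13 = 55
The minimum is 55.
One optimal route: Quarry → Dale → Oak → Fenby → Quarry (or its reverse).

Minimum total distance: 55 miles.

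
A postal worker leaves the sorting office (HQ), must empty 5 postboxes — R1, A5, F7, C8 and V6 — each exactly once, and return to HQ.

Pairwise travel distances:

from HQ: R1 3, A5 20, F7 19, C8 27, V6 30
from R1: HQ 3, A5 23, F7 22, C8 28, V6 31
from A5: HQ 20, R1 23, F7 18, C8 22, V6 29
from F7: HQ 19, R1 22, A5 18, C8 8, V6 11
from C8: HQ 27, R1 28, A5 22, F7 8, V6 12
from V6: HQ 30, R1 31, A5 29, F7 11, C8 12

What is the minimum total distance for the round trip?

90 — the shortest possible round trip.

HQ-R1-A5-F7-C8-V6-HQ: 3+23+18+8+12+30 = 94
HQ-R1-A5-F7-V6-C8-HQ: 3+23+18+11+12+27 = 94
HQ-R1-A5-C8-F7-V6-HQ: 3+23+22+8+11+30 = 97
HQ-R1-A5-C8-V6-F7-HQ: 3+23+22+12+11+19 = 90
HQ-R1-A5-V6-F7-C8-HQ: 3+23+29+11+8+27 = 101
HQ-R1-A5-V6-C8-F7-HQ: 3+23+29+12+8+19 = 94
HQ-R1-F7-A5-C8-V6-HQ: 3+22+18+22+12+30 = 107
HQ-R1-F7-A5-V6-C8-HQ: 3+22+18+29+12+27 = 111
HQ-R1-F7-C8-A5-V6-HQ: 3+22+8+22+29+30 = 114
HQ-R1-F7-C8-V6-A5-HQ: 3+22+8+12+29+20 = 94
HQ-R1-F7-V6-A5-C8-HQ: 3+22+11+29+22+27 = 114
HQ-R1-F7-V6-C8-A5-HQ: 3+22+11+12+22+20 = 90
HQ-R1-C8-A5-F7-V6-HQ: 3+28+22+18+11+30 = 112
HQ-R1-C8-A5-V6-F7-HQ: 3+28+22+29+11+19 = 112
… (46 more)
The minimum is 90.
One optimal route: HQ → R1 → A5 → C8 → V6 → F7 → HQ (or its reverse).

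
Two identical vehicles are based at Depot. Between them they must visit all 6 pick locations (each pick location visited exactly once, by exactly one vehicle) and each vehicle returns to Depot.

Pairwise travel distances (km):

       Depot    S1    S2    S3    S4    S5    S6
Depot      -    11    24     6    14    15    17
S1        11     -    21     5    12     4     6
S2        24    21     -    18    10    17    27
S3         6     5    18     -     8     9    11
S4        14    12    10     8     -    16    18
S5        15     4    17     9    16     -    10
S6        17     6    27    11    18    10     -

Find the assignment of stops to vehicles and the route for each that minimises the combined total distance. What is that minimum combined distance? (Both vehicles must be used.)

80 km — the smallest possible combined total.

There are 2^5 − 1 = 31 ways to divide the 6 stops into two non-empty groups. For each, the best each vehicle can do is its own shortest tour through its group:
  {S1} + {S2, S3, S4, S5, S6}: 22 + 68 = 90
  {S2} + {S1, S3, S4, S5, S6}: 48 + 57 = 105
  {S1, S2} + {S3, S4, S5, S6}: 56 + 57 = 113
  {S3} + {S1, S2, S4, S5, S6}: 12 + 68 = 80
  {S1, S3} + {S2, S4, S5, S6}: 22 + 68 = 90
  {S2, S3} + {S1, S4, S5, S6}: 48 + 57 = 105
  … (31 splits in total)
Best: vehicle 1 Depot → S3 → Depot = 12; vehicle 2 Depot → S1 → S6 → S5 → S2 → S4 → Depot = 68; combined 80.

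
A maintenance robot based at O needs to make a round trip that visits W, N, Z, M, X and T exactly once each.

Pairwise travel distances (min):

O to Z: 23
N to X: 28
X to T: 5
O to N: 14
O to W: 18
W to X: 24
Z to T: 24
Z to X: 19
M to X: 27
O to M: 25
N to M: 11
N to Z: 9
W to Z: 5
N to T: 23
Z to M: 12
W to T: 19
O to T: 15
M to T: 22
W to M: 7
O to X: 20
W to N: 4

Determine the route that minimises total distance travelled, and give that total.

There are 360 distinct closed tours to check (reversals are equivalent).
O→W→N→Z→M→X→T→O: 18+4+9+12+27+5+15 = 90
O→W→N→Z→M→T→X→O: 18+4+9+12+22+5+20 = 90
O→W→N→Z→X→M→T→O: 18+4+9+19+27+22+15 = 114
O→W→N→Z→X→T→M→O: 18+4+9+19+5+22+25 = 102
O→W→N→Z→T→M→X→O: 18+4+9+24+22+27+20 = 124
O→W→N→Z→T→X→M→O: 18+4+9+24+5+27+25 = 112
O→W→N→M→Z→X→T→O: 18+4+11+12+19+5+15 = 84
O→W→N→M→Z→T→X→O: 18+4+11+12+24+5+20 = 94
… (352 more)
O→N→W→M→Z→X→T→O: 14+4+7+12+19+5+15 = 76  ← best
The minimum is 76.
One optimal route: O → N → W → M → Z → X → T → O (or its reverse).

Shortest round trip = 76 min.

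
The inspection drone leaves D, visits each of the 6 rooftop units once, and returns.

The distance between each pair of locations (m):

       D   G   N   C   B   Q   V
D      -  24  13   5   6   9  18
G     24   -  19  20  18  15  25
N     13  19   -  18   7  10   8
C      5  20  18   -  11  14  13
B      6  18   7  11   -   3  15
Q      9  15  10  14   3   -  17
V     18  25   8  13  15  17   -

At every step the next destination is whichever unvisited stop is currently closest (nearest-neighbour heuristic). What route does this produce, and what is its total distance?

86 m along D → C → B → Q → N → V → G → D.

At D the remaining stops are C 5, B 6, Q 9, N 13, V 18, G 24; go to C.
At C the remaining stops are B 11, V 13, Q 14, N 18, G 20; go to B.
At B the remaining stops are Q 3, N 7, V 15, G 18; go to Q.
At Q the remaining stops are N 10, G 15, V 17; go to N.
At N the remaining stops are V 8, G 19; go to V.
At V the remaining stops are G 25; go to G.
Return G→D: 24.
Total = 5 + 11 + 3 + 10 + 8 + 25 + 24 = 86.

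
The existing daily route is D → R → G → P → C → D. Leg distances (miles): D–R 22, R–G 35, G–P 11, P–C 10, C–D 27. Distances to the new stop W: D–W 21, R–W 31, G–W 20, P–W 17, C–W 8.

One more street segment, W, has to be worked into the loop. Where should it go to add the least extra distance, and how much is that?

Insertion cost between consecutive stops i–j is d(i,W) + d(W,j) − d(i,j):
  between D and R: 21 + 31 − 22 = 30
  between R and G: 31 + 20 − 35 = 16
  between G and P: 20 + 17 − 11 = 26
  between P and C: 17 + 8 − 10 = 15
  between C and D: 8 + 21 − 27 = 2
Cheapest insertion is between C and D, adding 2.
New total = 105 + 2 = 107.

Minimum extra distance: 2 miles, inserting W between C and D.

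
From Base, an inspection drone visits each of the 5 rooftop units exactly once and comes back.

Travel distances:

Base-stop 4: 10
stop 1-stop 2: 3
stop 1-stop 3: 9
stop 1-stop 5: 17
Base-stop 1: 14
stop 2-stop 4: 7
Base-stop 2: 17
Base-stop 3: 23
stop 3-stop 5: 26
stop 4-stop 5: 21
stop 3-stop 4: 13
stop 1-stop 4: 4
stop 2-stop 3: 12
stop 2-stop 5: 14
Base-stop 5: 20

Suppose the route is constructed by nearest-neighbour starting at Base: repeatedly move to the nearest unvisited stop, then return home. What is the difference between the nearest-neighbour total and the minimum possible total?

From Base: stop 4=10, stop 1=14, stop 2=17, stop 5=20, stop 3=23 → choose stop 4 (10).
From stop 4: stop 1=4, stop 2=7, stop 3=13, stop 5=21 → choose stop 1 (4).
From stop 1: stop 2=3, stop 3=9, stop 5=17 → choose stop 2 (3).
From stop 2: stop 3=12, stop 5=14 → choose stop 3 (12).
From stop 3: stop 5=26 → choose stop 5 (26).
NN route Base → stop 4 → stop 1 → stop 2 → stop 3 → stop 5 → Base costs 75.
Optimal: Base → stop 4 → stop 1 → stop 3 → stop 2 → stop 5 → Base costs 69 (by enumerating all 60 distinct tours).
Excess = 75 − 69 = 6.

The nearest-neighbour route is 6 longer than optimal.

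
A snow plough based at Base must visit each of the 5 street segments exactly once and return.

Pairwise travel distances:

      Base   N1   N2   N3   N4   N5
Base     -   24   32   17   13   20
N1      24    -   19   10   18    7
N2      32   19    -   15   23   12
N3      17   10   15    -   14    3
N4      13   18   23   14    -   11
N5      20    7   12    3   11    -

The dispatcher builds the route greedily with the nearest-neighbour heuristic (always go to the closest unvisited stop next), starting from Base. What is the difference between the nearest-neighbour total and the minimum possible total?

The nearest-neighbour route is 6 longer than optimal.

Base: N4=13, N3=17, N5=20, N1=24, N2=32 ⇒ N4
N4: N5=11, N3=14, N1=18, N2=23 ⇒ N5
N5: N3=3, N1=7, N2=12 ⇒ N3
N3: N1=10, N2=15 ⇒ N1
N1: N2=19 ⇒ N2
NN route Base → N4 → N5 → N3 → N1 → N2 → Base costs 88.
Optimal: Base → N3 → N1 → N2 → N5 → N4 → Base costs 82 (by enumerating all 60 distinct tours).
Excess = 88 − 82 = 6.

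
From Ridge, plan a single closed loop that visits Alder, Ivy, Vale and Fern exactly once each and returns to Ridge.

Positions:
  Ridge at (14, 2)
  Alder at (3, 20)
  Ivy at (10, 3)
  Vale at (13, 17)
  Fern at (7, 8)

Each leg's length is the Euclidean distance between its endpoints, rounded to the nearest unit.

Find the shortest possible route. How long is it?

With 4 stops there are 4!/2 = 12 distinct round trips (a route and its reverse cost the same).
Ridge - Alder - Ivy - Vale - Fern - Ridge: 21+18+14+11+9 = 73
Ridge - Alder - Ivy - Fern - Vale - Ridge: 21+18+6+11+15 = 71
Ridge - Alder - Vale - Ivy - Fern - Ridge: 21+10+14+6+9 = 60
Ridge - Alder - Vale - Fern - Ivy - Ridge: 21+10+11+6+4 = 52
Ridge - Alder - Fern - Ivy - Vale - Ridge: 21+13+6+14+15 = 69
Ridge - Alder - Fern - Vale - Ivy - Ridge: 21+13+11+14+4 = 63
Ridge - Ivy - Alder - Vale - Fern - Ridge: 4+18+10+11+9 = 52
Ridge - Ivy - Alder - Fern - Vale - Ridge: 4+18+13+11+15 = 61
Ridge - Ivy - Vale - Alder - Fern - Ridge: 4+14+10+13+9 = 50
Ridge - Ivy - Fern - Alder - Vale - Ridge: 4+6+13+10+15 = 48
Ridge - Vale - Alder - Ivy - Fern - Ridge: 15+10+18+6+9 = 58
Ridge - Vale - Ivy - Alder - Fern - Ridge: 15+14+18+13+9 = 69
The minimum is 48.
One optimal route: Ridge → Ivy → Fern → Alder → Vale → Ridge (or its reverse).

Shortest round trip = 48.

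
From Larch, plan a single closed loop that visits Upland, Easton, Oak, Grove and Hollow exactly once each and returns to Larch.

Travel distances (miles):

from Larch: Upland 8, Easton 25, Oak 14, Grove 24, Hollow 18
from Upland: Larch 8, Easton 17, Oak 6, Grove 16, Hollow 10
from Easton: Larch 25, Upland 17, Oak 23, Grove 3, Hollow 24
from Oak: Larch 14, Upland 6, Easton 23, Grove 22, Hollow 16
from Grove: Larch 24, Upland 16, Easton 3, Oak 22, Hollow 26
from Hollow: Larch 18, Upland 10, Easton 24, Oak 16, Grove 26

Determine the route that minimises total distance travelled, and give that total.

81 miles — the shortest possible round trip.

There are 60 distinct closed tours to check (reversals are equivalent).
Larch → Upland → Easton → Oak → Grove → Hollow → Larch: 8+17+23+22+26+18 = 114
Larch → Upland → Easton → Oak → Hollow → Grove → Larch: 8+17+23+16+26+24 = 114
Larch → Upland → Easton → Grove → Oak → Hollow → Larch: 8+17+3+22+16+18 = 84
Larch → Upland → Easton → Grove → Hollow → Oak → Larch: 8+17+3+26+16+14 = 84
Larch → Upland → Easton → Hollow → Oak → Grove → Larch: 8+17+24+16+22+24 = 111
Larch → Upland → Easton → Hollow → Grove → Oak → Larch: 8+17+24+26+22+14 = 111
Larch → Upland → Oak → Easton → Grove → Hollow → Larch: 8+6+23+3+26+18 = 84
Larch → Upland → Oak → Easton → Hollow → Grove → Larch: 8+6+23+24+26+24 = 111
Larch → Upland → Oak → Grove → Easton → Hollow → Larch: 8+6+22+3+24+18 = 81
Larch → Upland → Oak → Grove → Hollow → Easton → Larch: 8+6+22+26+24+25 = 111
Larch → Upland → Oak → Hollow → Easton → Grove → Larch: 8+6+16+24+3+24 = 81
Larch → Upland → Oak → Hollow → Grove → Easton → Larch: 8+6+16+26+3+25 = 84
Larch → Upland → Grove → Easton → Oak → Hollow → Larch: 8+16+3+23+16+18 = 84
Larch → Upland → Grove → Easton → Hollow → Oak → Larch: 8+16+3+24+16+14 = 81
… (46 more)
The minimum is 81.
One optimal route: Larch → Upland → Oak → Grove → Easton → Hollow → Larch (or its reverse).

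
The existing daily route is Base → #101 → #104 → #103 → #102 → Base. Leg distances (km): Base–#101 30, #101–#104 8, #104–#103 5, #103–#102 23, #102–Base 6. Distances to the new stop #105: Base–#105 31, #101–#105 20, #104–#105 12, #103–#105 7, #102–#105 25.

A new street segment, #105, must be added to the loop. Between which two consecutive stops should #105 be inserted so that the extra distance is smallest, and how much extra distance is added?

+9 km — insert #105 between #103 and #102.

Insertion cost between consecutive stops i–j is d(i,#105) + d(#105,j) − d(i,j):
  between Base and #101: 31 + 20 − 30 = 21
  between #101 and #104: 20 + 12 − 8 = 24
  between #104 and #103: 12 + 7 − 5 = 14
  between #103 and #102: 7 + 25 − 23 = 9
  between #102 and Base: 25 + 31 − 6 = 50
Cheapest insertion is between #103 and #102, adding 9.
New total = 72 + 9 = 81.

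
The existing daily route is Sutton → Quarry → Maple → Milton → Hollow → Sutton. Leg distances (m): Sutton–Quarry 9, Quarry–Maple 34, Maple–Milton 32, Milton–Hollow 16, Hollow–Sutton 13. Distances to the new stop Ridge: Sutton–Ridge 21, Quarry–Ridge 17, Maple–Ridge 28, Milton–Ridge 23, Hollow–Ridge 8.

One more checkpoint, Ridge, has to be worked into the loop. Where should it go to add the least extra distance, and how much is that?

Insertion cost between consecutive stops i–j is d(i,Ridge) + d(Ridge,j) − d(i,j):
  between Sutton and Quarry: 21 + 17 − 9 = 29
  between Quarry and Maple: 17 + 28 − 34 = 11
  between Maple and Milton: 28 + 23 − 32 = 19
  between Milton and Hollow: 23 + 8 − 16 = 15
  between Hollow and Sutton: 8 + 21 − 13 = 16
Cheapest insertion is between Quarry and Maple, adding 11.
New total = 104 + 11 = 115.

+11 m — insert Ridge between Quarry and Maple.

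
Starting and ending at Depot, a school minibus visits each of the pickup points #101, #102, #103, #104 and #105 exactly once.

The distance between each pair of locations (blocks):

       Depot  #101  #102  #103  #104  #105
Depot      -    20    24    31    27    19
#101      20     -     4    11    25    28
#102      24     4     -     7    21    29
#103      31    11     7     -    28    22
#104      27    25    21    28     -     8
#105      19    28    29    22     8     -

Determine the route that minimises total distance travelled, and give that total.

With 5 stops there are 5!/2 = 60 distinct round trips (a route and its reverse cost the same).
Depot - #101 - #102 - #103 - #104 - #105 - Depot: 20+4+7+28+8+19 = 86
Depot - #101 - #102 - #103 - #105 - #104 - Depot: 20+4+7+22+8+27 = 88
Depot - #101 - #102 - #104 - #103 - #105 - Depot: 20+4+21+28+22+19 = 114
Depot - #101 - #102 - #104 - #105 - #103 - Depot: 20+4+21+8+22+31 = 106
Depot - #101 - #102 - #105 - #103 - #104 - Depot: 20+4+29+22+28+27 = 130
Depot - #101 - #102 - #105 - #104 - #103 - Depot: 20+4+29+8+28+31 = 120
Depot - #101 - #103 - #102 - #104 - #105 - Depot: 20+11+7+21+8+19 = 86
Depot - #101 - #103 - #102 - #105 - #104 - Depot: 20+11+7+29+8+27 = 102
Depot - #101 - #103 - #104 - #102 - #105 - Depot: 20+11+28+21+29+19 = 128
Depot - #101 - #103 - #104 - #105 - #102 - Depot: 20+11+28+8+29+24 = 120
Depot - #101 - #103 - #105 - #102 - #104 - Depot: 20+11+22+29+21+27 = 130
Depot - #101 - #103 - #105 - #104 - #102 - Depot: 20+11+22+8+21+24 = 106
Depot - #101 - #104 - #102 - #103 - #105 - Depot: 20+25+21+7+22+19 = 114
Depot - #101 - #104 - #102 - #105 - #103 - Depot: 20+25+21+29+22+31 = 148
… (46 more)
The minimum is 86.
One optimal route: Depot → #101 → #102 → #103 → #104 → #105 → Depot (or its reverse).

86 blocks — the shortest possible round trip.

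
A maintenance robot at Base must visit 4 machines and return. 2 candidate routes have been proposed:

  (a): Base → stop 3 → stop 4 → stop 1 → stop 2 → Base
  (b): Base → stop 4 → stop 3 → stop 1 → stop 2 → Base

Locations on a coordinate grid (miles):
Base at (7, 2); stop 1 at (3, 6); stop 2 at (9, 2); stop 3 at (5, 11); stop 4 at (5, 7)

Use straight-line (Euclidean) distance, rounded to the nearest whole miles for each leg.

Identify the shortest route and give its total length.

(a): 9 + 4 + 2 + 7 + 2 = 24
(b): 5 + 4 + 5 + 7 + 2 = 23

23 miles — (b) is the shortest.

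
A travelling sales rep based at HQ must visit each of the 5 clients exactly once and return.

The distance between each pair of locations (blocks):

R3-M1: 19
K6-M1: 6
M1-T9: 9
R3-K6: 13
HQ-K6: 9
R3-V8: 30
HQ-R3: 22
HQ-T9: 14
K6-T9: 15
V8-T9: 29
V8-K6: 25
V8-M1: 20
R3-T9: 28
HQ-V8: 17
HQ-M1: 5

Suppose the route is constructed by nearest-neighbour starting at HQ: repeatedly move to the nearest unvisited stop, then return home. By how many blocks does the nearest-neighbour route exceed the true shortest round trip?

From HQ: M1=5, K6=9, T9=14, V8=17, R3=22 → choose M1 (5).
From M1: K6=6, T9=9, R3=19, V8=20 → choose K6 (6).
From K6: R3=13, T9=15, V8=25 → choose R3 (13).
From R3: T9=28, V8=30 → choose T9 (28).
From T9: V8=29 → choose V8 (29).
NN route HQ → M1 → K6 → R3 → T9 → V8 → HQ costs 98.
Optimal: HQ → V8 → R3 → K6 → M1 → T9 → HQ costs 89 (by enumerating all 60 distinct tours).
Excess = 98 − 89 = 9.

Excess over optimum: 9 blocks.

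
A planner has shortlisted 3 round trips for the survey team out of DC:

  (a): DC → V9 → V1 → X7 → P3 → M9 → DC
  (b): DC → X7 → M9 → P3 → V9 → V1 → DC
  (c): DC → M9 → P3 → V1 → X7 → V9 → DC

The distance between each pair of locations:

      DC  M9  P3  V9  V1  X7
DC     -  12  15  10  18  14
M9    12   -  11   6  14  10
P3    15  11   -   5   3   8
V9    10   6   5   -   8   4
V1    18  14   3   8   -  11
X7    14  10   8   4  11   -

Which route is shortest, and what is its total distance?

(a): 10 + 8 + 11 + 8 + 11 + 12 = 60
(b): 14 + 10 + 11 + 5 + 8 + 18 = 66
(c): 12 + 11 + 3 + 11 + 4 + 10 = 51

Shortest is (c), total 51.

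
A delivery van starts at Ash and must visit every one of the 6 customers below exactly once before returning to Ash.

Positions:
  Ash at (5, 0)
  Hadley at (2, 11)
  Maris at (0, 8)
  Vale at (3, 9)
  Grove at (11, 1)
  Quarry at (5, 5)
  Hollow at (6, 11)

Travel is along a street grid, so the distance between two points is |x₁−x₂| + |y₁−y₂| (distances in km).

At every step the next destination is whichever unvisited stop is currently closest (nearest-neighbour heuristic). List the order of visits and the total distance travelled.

Nearest-neighbour total = 52 km; route Ash → Quarry → Vale → Hadley → Hollow → Maris → Grove → Ash.

Ash → [Quarry:5 / Grove:7 / Vale:11 / Hollow:12 / Maris:13 / Hadley:14] → Quarry (5)
Quarry → [Vale:6 / Hollow:7 / Maris:8 / Hadley:9 / Grove:10] → Vale (6)
Vale → [Hadley:3 / Maris:4 / Hollow:5 / Grove:16] → Hadley (3)
Hadley → [Hollow:4 / Maris:5 / Grove:19] → Hollow (4)
Hollow → [Maris:9 / Grove:15] → Maris (9)
Maris → [Grove:18] → Grove (18)
Return Grove→Ash: 7.
Total = 5 + 6 + 3 + 4 + 9 + 18 + 7 = 52.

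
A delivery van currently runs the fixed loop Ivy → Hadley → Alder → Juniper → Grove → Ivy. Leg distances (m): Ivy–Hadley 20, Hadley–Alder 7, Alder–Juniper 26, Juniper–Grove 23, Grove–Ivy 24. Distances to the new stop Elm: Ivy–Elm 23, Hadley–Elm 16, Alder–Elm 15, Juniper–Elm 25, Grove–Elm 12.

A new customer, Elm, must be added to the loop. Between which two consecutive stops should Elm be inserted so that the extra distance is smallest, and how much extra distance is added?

Adding 11 m by placing Elm on the Grove–Ivy leg.

Insertion cost between consecutive stops i–j is d(i,Elm) + d(Elm,j) − d(i,j):
  between Ivy and Hadley: 23 + 16 − 20 = 19
  between Hadley and Alder: 16 + 15 − 7 = 24
  between Alder and Juniper: 15 + 25 − 26 = 14
  between Juniper and Grove: 25 + 12 − 23 = 14
  between Grove and Ivy: 12 + 23 − 24 = 11
Cheapest insertion is between Grove and Ivy, adding 11.
New total = 100 + 11 = 111.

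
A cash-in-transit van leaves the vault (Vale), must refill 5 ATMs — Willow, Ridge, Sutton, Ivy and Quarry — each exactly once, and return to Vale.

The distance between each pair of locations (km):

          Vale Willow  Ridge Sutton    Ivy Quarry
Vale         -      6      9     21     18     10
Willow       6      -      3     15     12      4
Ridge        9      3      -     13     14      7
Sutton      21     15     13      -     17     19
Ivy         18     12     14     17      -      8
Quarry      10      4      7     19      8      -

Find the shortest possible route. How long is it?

There are 60 distinct closed tours to check (reversals are equivalent).
Vale - Willow - Ridge - Sutton - Ivy - Quarry - Vale: 6+3+13+17+8+10 = 57
Vale - Willow - Ridge - Sutton - Quarry - Ivy - Vale: 6+3+13+19+8+18 = 67
Vale - Willow - Ridge - Ivy - Sutton - Quarry - Vale: 6+3+14+17+19+10 = 69
Vale - Willow - Ridge - Ivy - Quarry - Sutton - Vale: 6+3+14+8+19+21 = 71
Vale - Willow - Ridge - Quarry - Sutton - Ivy - Vale: 6+3+7+19+17+18 = 70
Vale - Willow - Ridge - Quarry - Ivy - Sutton - Vale: 6+3+7+8+17+21 = 62
Vale - Willow - Sutton - Ridge - Ivy - Quarry - Vale: 6+15+13+14+8+10 = 66
Vale - Willow - Sutton - Ridge - Quarry - Ivy - Vale: 6+15+13+7+8+18 = 67
Vale - Willow - Sutton - Ivy - Ridge - Quarry - Vale: 6+15+17+14+7+10 = 69
Vale - Willow - Sutton - Ivy - Quarry - Ridge - Vale: 6+15+17+8+7+9 = 62
Vale - Willow - Sutton - Quarry - Ridge - Ivy - Vale: 6+15+19+7+14+18 = 79
Vale - Willow - Sutton - Quarry - Ivy - Ridge - Vale: 6+15+19+8+14+9 = 71
Vale - Willow - Ivy - Ridge - Sutton - Quarry - Vale: 6+12+14+13+19+10 = 74
Vale - Willow - Ivy - Ridge - Quarry - Sutton - Vale: 6+12+14+7+19+21 = 79
… (46 more)
The minimum is 57.
One optimal route: Vale → Willow → Ridge → Sutton → Ivy → Quarry → Vale (or its reverse).

57 km — the shortest possible round trip.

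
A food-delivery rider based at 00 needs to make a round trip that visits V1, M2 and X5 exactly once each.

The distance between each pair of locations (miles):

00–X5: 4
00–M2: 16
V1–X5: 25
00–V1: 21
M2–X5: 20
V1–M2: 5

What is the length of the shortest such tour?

Shortest round trip = 50 miles.

There are 3 distinct closed tours to check (reversals are equivalent).
00→V1→M2→X5→00: 21+5+20+4 = 50
00→V1→X5→M2→00: 21+25+20+16 = 82
00→M2→V1→X5→00: 16+5+25+4 = 50
The minimum is 50.
One optimal route: 00 → V1 → M2 → X5 → 00 (or its reverse).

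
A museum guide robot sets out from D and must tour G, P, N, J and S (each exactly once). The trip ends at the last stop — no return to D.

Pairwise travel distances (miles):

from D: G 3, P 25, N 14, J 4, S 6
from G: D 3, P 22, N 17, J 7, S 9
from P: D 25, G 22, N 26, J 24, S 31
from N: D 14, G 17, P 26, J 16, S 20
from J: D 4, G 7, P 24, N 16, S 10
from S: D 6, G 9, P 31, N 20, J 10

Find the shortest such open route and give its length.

Shortest open route: 64 miles.

There are 5! = 120 possible orderings.
D → G → P → N → J → S: 3+22+26+16+10 = 77
D → G → P → N → S → J: 3+22+26+20+10 = 81
D → G → P → J → N → S: 3+22+24+16+20 = 85
D → G → P → J → S → N: 3+22+24+10+20 = 79
D → G → P → S → N → J: 3+22+31+20+16 = 92
D → G → P → S → J → N: 3+22+31+10+16 = 82
D → G → N → P → J → S: 3+17+26+24+10 = 80
D → G → N → P → S → J: 3+17+26+31+10 = 87
D → G → N → J → P → S: 3+17+16+24+31 = 91
D → G → N → J → S → P: 3+17+16+10+31 = 77
D → G → N → S → P → J: 3+17+20+31+24 = 95
D → G → N → S → J → P: 3+17+20+10+24 = 74
D → G → J → P → N → S: 3+7+24+26+20 = 80
D → G → J → P → S → N: 3+7+24+31+20 = 85
… (106 more)
D → G → S → J → N → P: 3+9+10+16+26 = 64  ← best
The minimum is 64.
One shortest path: D → G → S → J → N → P.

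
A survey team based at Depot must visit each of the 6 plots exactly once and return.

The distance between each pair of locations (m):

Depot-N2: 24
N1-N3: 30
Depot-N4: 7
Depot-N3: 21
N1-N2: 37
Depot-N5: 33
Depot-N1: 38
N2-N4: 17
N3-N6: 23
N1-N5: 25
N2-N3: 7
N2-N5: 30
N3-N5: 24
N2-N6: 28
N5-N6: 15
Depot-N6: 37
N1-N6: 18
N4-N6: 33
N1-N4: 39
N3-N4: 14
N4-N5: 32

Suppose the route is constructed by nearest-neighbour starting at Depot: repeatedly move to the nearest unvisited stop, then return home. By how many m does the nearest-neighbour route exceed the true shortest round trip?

Depot: N4=7, N3=21, N2=24, N5=33, N6=37, N1=38 ⇒ N4
N4: N3=14, N2=17, N5=32, N6=33, N1=39 ⇒ N3
N3: N2=7, N6=23, N5=24, N1=30 ⇒ N2
N2: N6=28, N5=30, N1=37 ⇒ N6
N6: N5=15, N1=18 ⇒ N5
N5: N1=25 ⇒ N1
NN route Depot → N4 → N3 → N2 → N6 → N5 → N1 → Depot costs 134.
Optimal: Depot → N1 → N6 → N5 → N3 → N2 → N4 → Depot costs 126 (by enumerating all 360 distinct tours).
Excess = 134 − 126 = 8.

Excess over optimum: 8 m.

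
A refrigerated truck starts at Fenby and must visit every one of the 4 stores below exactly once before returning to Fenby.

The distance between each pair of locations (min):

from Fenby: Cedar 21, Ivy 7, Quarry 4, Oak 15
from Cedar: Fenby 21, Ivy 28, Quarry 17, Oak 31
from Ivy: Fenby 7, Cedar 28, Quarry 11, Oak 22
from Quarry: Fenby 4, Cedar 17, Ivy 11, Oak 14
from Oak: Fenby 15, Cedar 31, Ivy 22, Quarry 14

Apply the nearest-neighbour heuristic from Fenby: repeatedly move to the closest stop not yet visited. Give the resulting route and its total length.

At Fenby the remaining stops are Quarry 4, Ivy 7, Oak 15, Cedar 21; go to Quarry.
At Quarry the remaining stops are Ivy 11, Oak 14, Cedar 17; go to Ivy.
At Ivy the remaining stops are Oak 22, Cedar 28; go to Oak.
At Oak the remaining stops are Cedar 31; go to Cedar.
Return Cedar→Fenby: 21.
Total = 4 + 11 + 22 + 31 + 21 = 89.

89 min along Fenby → Quarry → Ivy → Oak → Cedar → Fenby.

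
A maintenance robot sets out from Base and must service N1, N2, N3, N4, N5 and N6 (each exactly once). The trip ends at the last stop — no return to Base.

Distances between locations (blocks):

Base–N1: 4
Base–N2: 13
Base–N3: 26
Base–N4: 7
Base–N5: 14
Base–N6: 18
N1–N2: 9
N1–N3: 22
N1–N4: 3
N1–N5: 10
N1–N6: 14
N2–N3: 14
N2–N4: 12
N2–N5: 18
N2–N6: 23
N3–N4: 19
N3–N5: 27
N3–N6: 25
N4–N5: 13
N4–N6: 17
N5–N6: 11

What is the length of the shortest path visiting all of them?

67 blocks — the minimum one-way total.

There are 6! = 720 possible orderings.
Base - N1 - N2 - N3 - N4 - N5 - N6: 4+9+14+19+13+11 = 70
Base - N1 - N2 - N3 - N4 - N6 - N5: 4+9+14+19+17+11 = 74
Base - N1 - N2 - N3 - N5 - N4 - N6: 4+9+14+27+13+17 = 84
Base - N1 - N2 - N3 - N5 - N6 - N4: 4+9+14+27+11+17 = 82
Base - N1 - N2 - N3 - N6 - N4 - N5: 4+9+14+25+17+13 = 82
Base - N1 - N2 - N3 - N6 - N5 - N4: 4+9+14+25+11+13 = 76
Base - N1 - N2 - N4 - N3 - N5 - N6: 4+9+12+19+27+11 = 82
Base - N1 - N2 - N4 - N3 - N6 - N5: 4+9+12+19+25+11 = 80
… (712 more)
Base - N1 - N4 - N6 - N5 - N2 - N3: 4+3+17+11+18+14 = 67  ← best
The minimum is 67.
One shortest path: Base → N1 → N4 → N6 → N5 → N2 → N3.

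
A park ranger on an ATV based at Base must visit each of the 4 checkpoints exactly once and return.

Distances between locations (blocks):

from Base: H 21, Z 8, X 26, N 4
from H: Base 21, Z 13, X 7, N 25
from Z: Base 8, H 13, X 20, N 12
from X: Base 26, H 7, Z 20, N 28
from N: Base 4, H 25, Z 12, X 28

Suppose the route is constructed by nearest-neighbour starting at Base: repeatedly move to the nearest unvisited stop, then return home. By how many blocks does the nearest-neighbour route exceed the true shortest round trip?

2 blocks longer than the optimal tour.

From Base: N=4, Z=8, H=21, X=26 → choose N (4).
From N: Z=12, H=25, X=28 → choose Z (12).
From Z: H=13, X=20 → choose H (13).
From H: X=7 → choose X (7).
NN route Base → N → Z → H → X → Base costs 62.
Optimal: Base → Z → H → X → N → Base costs 60 (by enumerating all 12 distinct tours).
Excess = 62 − 60 = 2.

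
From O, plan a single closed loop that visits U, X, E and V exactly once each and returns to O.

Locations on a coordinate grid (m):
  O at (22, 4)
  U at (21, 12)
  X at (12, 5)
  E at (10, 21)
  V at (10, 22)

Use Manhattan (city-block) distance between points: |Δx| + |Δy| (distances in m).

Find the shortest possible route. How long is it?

60 m — the shortest possible round trip.

O-U-X-E-V-O: 9+16+18+1+30 = 74
O-U-X-V-E-O: 9+16+19+1+29 = 74
O-U-E-X-V-O: 9+20+18+19+30 = 96
O-U-E-V-X-O: 9+20+1+19+11 = 60
O-U-V-X-E-O: 9+21+19+18+29 = 96
O-U-V-E-X-O: 9+21+1+18+11 = 60
O-X-U-E-V-O: 11+16+20+1+30 = 78
O-X-U-V-E-O: 11+16+21+1+29 = 78
O-X-E-U-V-O: 11+18+20+21+30 = 100
O-X-V-U-E-O: 11+19+21+20+29 = 100
O-E-U-X-V-O: 29+20+16+19+30 = 114
O-E-X-U-V-O: 29+18+16+21+30 = 114
The minimum is 60.
One optimal route: O → U → E → V → X → O (or its reverse).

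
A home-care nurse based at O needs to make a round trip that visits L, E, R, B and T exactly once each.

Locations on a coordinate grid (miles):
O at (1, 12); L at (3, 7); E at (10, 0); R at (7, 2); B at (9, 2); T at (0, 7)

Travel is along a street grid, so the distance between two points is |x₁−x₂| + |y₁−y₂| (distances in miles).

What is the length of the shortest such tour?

Minimum total distance: 44 miles.

With 5 stops there are 5!/2 = 60 distinct round trips (a route and its reverse cost the same).
O - L - E - R - B - T - O: 7+14+5+2+14+6 = 48
O - L - E - R - T - B - O: 7+14+5+12+14+18 = 70
O - L - E - B - R - T - O: 7+14+3+2+12+6 = 44
O - L - E - B - T - R - O: 7+14+3+14+12+16 = 66
O - L - E - T - R - B - O: 7+14+17+12+2+18 = 70
O - L - E - T - B - R - O: 7+14+17+14+2+16 = 70
O - L - R - E - B - T - O: 7+9+5+3+14+6 = 44
O - L - R - E - T - B - O: 7+9+5+17+14+18 = 70
O - L - R - B - E - T - O: 7+9+2+3+17+6 = 44
O - L - R - B - T - E - O: 7+9+2+14+17+21 = 70
O - L - R - T - E - B - O: 7+9+12+17+3+18 = 66
O - L - R - T - B - E - O: 7+9+12+14+3+21 = 66
O - L - B - E - R - T - O: 7+11+3+5+12+6 = 44
O - L - B - E - T - R - O: 7+11+3+17+12+16 = 66
… (46 more)
The minimum is 44.
One optimal route: O → L → E → B → R → T → O (or its reverse).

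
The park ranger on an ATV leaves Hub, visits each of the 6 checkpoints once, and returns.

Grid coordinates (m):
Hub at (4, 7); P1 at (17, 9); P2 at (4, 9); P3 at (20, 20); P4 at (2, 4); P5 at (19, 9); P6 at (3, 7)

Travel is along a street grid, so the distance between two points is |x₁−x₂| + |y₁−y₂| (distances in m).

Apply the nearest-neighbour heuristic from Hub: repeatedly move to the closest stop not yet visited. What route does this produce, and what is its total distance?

At Hub the remaining stops are P6 1, P2 2, P4 5, P1 15, P5 17, P3 29; go to P6.
At P6 the remaining stops are P2 3, P4 4, P1 16, P5 18, P3 30; go to P2.
At P2 the remaining stops are P4 7, P1 13, P5 15, P3 27; go to P4.
At P4 the remaining stops are P1 20, P5 22, P3 34; go to P1.
At P1 the remaining stops are P5 2, P3 14; go to P5.
At P5 the remaining stops are P3 12; go to P3.
Return P3→Hub: 29.
Total = 1 + 3 + 7 + 20 + 2 + 12 + 29 = 74.

Total distance 74 m via the nearest-neighbour route Hub → P6 → P2 → P4 → P1 → P5 → P3 → Hub.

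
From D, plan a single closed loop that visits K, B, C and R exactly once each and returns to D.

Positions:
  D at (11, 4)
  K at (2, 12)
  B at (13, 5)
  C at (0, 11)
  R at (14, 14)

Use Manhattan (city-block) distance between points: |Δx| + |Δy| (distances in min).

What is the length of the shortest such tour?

Shortest round trip = 48 min.

D → K → B → C → R → D: 17+18+19+17+13 = 84
D → K → B → R → C → D: 17+18+10+17+18 = 80
D → K → C → B → R → D: 17+3+19+10+13 = 62
D → K → C → R → B → D: 17+3+17+10+3 = 50
D → K → R → B → C → D: 17+14+10+19+18 = 78
D → K → R → C → B → D: 17+14+17+19+3 = 70
D → B → K → C → R → D: 3+18+3+17+13 = 54
D → B → K → R → C → D: 3+18+14+17+18 = 70
D → B → C → K → R → D: 3+19+3+14+13 = 52
D → B → R → K → C → D: 3+10+14+3+18 = 48
D → C → K → B → R → D: 18+3+18+10+13 = 62
D → C → B → K → R → D: 18+19+18+14+13 = 82
The minimum is 48.
One optimal route: D → B → R → K → C → D (or its reverse).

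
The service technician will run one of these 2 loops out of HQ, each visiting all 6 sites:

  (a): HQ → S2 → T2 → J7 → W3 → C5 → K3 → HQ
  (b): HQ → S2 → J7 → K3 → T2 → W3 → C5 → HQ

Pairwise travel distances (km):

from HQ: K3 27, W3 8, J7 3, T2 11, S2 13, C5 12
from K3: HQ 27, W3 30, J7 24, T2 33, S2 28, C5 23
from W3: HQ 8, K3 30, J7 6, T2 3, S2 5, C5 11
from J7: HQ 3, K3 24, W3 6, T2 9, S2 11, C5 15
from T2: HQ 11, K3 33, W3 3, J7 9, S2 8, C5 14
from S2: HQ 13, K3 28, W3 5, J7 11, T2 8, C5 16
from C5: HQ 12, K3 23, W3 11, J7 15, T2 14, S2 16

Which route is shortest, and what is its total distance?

Shortest is (a), total 97 km.

(a): 13 + 8 + 9 + 6 + 11 + 23 + 27 = 97
(b): 13 + 11 + 24 + 33 + 3 + 11 + 12 = 107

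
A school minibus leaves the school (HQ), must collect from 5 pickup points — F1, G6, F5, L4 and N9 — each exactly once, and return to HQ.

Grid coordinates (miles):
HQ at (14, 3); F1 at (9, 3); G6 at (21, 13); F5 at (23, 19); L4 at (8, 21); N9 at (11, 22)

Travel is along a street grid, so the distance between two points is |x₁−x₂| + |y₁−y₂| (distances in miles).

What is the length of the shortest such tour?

With 5 stops there are 5!/2 = 60 distinct round trips (a route and its reverse cost the same).
HQ - F1 - G6 - F5 - L4 - N9 - HQ: 5+22+8+17+4+22 = 78
HQ - F1 - G6 - F5 - N9 - L4 - HQ: 5+22+8+15+4+24 = 78
HQ - F1 - G6 - L4 - F5 - N9 - HQ: 5+22+21+17+15+22 = 102
HQ - F1 - G6 - L4 - N9 - F5 - HQ: 5+22+21+4+15+25 = 92
HQ - F1 - G6 - N9 - F5 - L4 - HQ: 5+22+19+15+17+24 = 102
HQ - F1 - G6 - N9 - L4 - F5 - HQ: 5+22+19+4+17+25 = 92
HQ - F1 - F5 - G6 - L4 - N9 - HQ: 5+30+8+21+4+22 = 90
HQ - F1 - F5 - G6 - N9 - L4 - HQ: 5+30+8+19+4+24 = 90
HQ - F1 - F5 - L4 - G6 - N9 - HQ: 5+30+17+21+19+22 = 114
HQ - F1 - F5 - L4 - N9 - G6 - HQ: 5+30+17+4+19+17 = 92
HQ - F1 - F5 - N9 - G6 - L4 - HQ: 5+30+15+19+21+24 = 114
HQ - F1 - F5 - N9 - L4 - G6 - HQ: 5+30+15+4+21+17 = 92
HQ - F1 - L4 - G6 - F5 - N9 - HQ: 5+19+21+8+15+22 = 90
HQ - F1 - L4 - G6 - N9 - F5 - HQ: 5+19+21+19+15+25 = 104
… (46 more)
HQ - F1 - L4 - N9 - F5 - G6 - HQ: 5+19+4+15+8+17 = 68  ← best
The minimum is 68.
One optimal route: HQ → F1 → L4 → N9 → F5 → G6 → HQ (or its reverse).

Shortest round trip = 68 miles.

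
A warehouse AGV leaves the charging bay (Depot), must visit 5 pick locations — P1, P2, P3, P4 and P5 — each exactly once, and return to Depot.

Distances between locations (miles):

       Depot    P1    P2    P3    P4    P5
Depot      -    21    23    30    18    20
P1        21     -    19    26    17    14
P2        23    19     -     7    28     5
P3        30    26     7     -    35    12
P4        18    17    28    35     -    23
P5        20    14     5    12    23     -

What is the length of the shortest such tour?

There are 60 distinct closed tours to check (reversals are equivalent).
Depot→P1→P2→P3→P4→P5→Depot: 21+19+7+35+23+20 = 125
Depot→P1→P2→P3→P5→P4→Depot: 21+19+7+12+23+18 = 100
Depot→P1→P2→P4→P3→P5→Depot: 21+19+28+35+12+20 = 135
Depot→P1→P2→P4→P5→P3→Depot: 21+19+28+23+12+30 = 133
Depot→P1→P2→P5→P3→P4→Depot: 21+19+5+12+35+18 = 110
Depot→P1→P2→P5→P4→P3→Depot: 21+19+5+23+35+30 = 133
Depot→P1→P3→P2→P4→P5→Depot: 21+26+7+28+23+20 = 125
Depot→P1→P3→P2→P5→P4→Depot: 21+26+7+5+23+18 = 100
Depot→P1→P3→P4→P2→P5→Depot: 21+26+35+28+5+20 = 135
Depot→P1→P3→P4→P5→P2→Depot: 21+26+35+23+5+23 = 133
Depot→P1→P3→P5→P2→P4→Depot: 21+26+12+5+28+18 = 110
Depot→P1→P3→P5→P4→P2→Depot: 21+26+12+23+28+23 = 133
Depot→P1→P4→P2→P3→P5→Depot: 21+17+28+7+12+20 = 105
Depot→P1→P4→P2→P5→P3→Depot: 21+17+28+5+12+30 = 113
… (46 more)
Depot→P2→P3→P5→P1→P4→Depot: 23+7+12+14+17+18 = 91  ← best
The minimum is 91.
One optimal route: Depot → P2 → P3 → P5 → P1 → P4 → Depot (or its reverse).

Minimum total distance: 91 miles.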